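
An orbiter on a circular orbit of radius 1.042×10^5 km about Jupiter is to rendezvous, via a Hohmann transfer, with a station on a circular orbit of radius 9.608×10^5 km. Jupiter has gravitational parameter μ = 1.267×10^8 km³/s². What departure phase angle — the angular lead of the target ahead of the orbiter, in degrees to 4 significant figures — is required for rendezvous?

Semi-major axis of the transfer orbit: a_t = (1.042×10^5 + 9.608×10^5)/2 = 5.325×10^5 km.
Transfer time t = π√(a_t³/μ) = 1.0845×10^5 s.
The target's mean motion on its circular orbit is ω₂ = √(μ/r₂³) = 1.1952×10^-5 rad/s.
Angle swept by the target during transfer: ω₂·t = 1.2962 rad = 74.27°.
Arrival is 180° from departure on the ellipse, so φ = 180° − 74.27° = 105.7°.

φ = 105.7°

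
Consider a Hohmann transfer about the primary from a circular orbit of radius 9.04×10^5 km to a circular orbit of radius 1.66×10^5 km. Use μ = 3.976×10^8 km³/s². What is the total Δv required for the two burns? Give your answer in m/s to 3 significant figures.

Transfer-ellipse semi-major axis a_t = (r₁ + r₂)/2 = (9.040×10^5 + 1.660×10^5)/2 = 5.350×10^5 km.
Circular speed at r₁: v₁ = √(μ/r₁) = √(3.976×10^8/9.040×10^5) = 20.97 km/s.
Transfer-orbit speed at r₁ (v² = μ(2/r − 1/a)): v_a = √[μ(2/r₁ − 1/a_t)] = 11.68 km/s.
First burn Δv₁ = |v_a − v₁| = 9.290 km/s.
At r₂, v₂ = √(μ/r₂) = 48.94 km/s.
Transfer-orbit speed at r₂: v_p = √[μ(2/r₂ − 1/a_t)] = 63.62 km/s.
Second burn Δv₂ = |v₂ − v_p| = 14.68 km/s.
Total Δv = Δv₁ + Δv₂ = 23.97 km/s.

Δv = 24000 m/s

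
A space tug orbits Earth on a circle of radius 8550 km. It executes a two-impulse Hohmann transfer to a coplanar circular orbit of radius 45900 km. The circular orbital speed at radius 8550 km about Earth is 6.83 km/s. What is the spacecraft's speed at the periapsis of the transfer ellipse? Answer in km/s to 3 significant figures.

From the circular-orbit relation v² = μ/r at r = 8550 km: μ = v²r = (6.83)² × 8550 = 3.98848×10^5 km³/s².
Semi-major axis of the transfer orbit: a_t = (8550 + 45900)/2 = 27225 km.
The periapsis of the transfer ellipse is at r = 8550 km.
Applying v² = μ(2/r − 1/a_t): v = 8.868 km/s.

v = 8.87 km/s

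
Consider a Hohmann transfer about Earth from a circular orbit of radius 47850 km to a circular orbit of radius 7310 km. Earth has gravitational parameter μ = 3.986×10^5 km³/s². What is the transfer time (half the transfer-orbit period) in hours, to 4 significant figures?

The Hohmann ellipse has a_t = (r₁ + r₂)/2 = 27580 km.
Half the transfer-orbit period gives t = π√(a_t³/μ) = 22790 s.
Converting: 22790 s ÷ 3600 s/hour = 6.331 hours.

t = 6.331 hours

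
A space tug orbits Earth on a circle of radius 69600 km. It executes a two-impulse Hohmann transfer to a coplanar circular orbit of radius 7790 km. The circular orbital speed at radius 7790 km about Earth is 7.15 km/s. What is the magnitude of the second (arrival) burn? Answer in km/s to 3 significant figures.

Δv₂ = 2.44 km/s

From the circular-orbit relation v² = μ/r at r = 7790 km: μ = v²r = (7.15)² × 7790 = 3.98244×10^5 km³/s².
Transfer-ellipse semi-major axis a_t = (r₁ + r₂)/2 = (69600 + 7790)/2 = 38695 km.
Circular speed at r = 7790 km: v_c = √(μ/r) = 7.150 km/s.
Transfer-orbit speed at the same r (vis-viva, a = a_t): v_t = √[μ(2/r − 1/a_t)] = 9.589 km/s.
Δv₂ = |v_t − v_c| = |9.589 − 7.150| = 2.439 km/s.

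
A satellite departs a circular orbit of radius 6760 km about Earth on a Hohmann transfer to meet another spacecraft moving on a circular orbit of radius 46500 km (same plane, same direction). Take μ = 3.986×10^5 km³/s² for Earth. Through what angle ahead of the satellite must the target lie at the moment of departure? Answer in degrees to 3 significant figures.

φ = 102°

Transfer-ellipse semi-major axis a_t = (r₁ + r₂)/2 = (6760 + 46500)/2 = 26630 km.
Transfer time t = π√(a_t³/μ) = 21624 s.
The target's mean motion on its circular orbit is ω₂ = √(μ/r₂³) = 6.2964×10^-5 rad/s.
Angle swept by the target during transfer: ω₂·t = 1.3615 rad = 78.01°.
Arrival is 180° from departure on the ellipse, so φ = 180° − 78.01° = 102°.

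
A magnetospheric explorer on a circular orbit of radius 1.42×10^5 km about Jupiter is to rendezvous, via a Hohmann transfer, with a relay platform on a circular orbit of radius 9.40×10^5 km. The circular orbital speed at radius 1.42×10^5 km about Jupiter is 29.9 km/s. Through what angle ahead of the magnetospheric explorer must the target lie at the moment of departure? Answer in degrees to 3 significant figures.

From the circular-orbit relation v² = μ/r at r = 1.42×10^5 km: μ = v²r = (29.9)² × 1.42×10^5 = 1.26949×10^8 km³/s².
Semi-major axis of the transfer orbit: a_t = (1.420×10^5 + 9.400×10^5)/2 = 5.410×10^5 km.
The half-period of the transfer ellipse is t = π√(a_t³/μ) = 1.1095×10^5 s.
Target angular speed ω₂ = √(μ/r₂³) = 1.2363×10^-5 rad/s.
Angle swept by the target during transfer: ω₂·t = 1.3717 rad = 78.59°.
The magnetospheric explorer traverses 180° on the transfer ellipse, so the target must lead by 180° − 78.59° = 101°.

φ = 101°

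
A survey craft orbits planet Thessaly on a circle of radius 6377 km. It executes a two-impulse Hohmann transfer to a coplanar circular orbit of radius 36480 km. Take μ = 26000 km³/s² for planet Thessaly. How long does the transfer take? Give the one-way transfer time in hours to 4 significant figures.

The Hohmann ellipse has a_t = (r₁ + r₂)/2 = 21428.5 km.
Half the transfer-orbit period gives t = π√(a_t³/μ) = 61120 s.
Converting: 61120 s ÷ 3600 s/hour = 16.98 hours.

t = 16.98 hours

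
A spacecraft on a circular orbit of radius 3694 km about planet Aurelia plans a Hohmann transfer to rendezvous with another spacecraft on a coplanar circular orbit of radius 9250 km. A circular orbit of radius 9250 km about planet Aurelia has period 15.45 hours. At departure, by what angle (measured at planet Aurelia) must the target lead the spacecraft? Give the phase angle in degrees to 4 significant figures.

φ = 74.65°

From Kepler's third law T² = 4π²r³/μ at r = 9250 km, T = 15.45 hours = 15.45 × 3600 s = 55620 s: μ = 4π²r³/T² = 10100.0 km³/s².
Semi-major axis of the transfer orbit: a_t = (3694 + 9250)/2 = 6472 km.
The half-period of the transfer ellipse is t = π√(a_t³/μ) = 16275.94 s.
Target angular speed ω₂ = √(μ/r₂³) = 1.129663×10^-4 rad/s.
Angle swept by the target during transfer: ω₂·t = 1.83863 rad = 105.35°.
The spacecraft traverses 180° on the transfer ellipse, so the target must lead by 180° − 105.35° = 74.65°.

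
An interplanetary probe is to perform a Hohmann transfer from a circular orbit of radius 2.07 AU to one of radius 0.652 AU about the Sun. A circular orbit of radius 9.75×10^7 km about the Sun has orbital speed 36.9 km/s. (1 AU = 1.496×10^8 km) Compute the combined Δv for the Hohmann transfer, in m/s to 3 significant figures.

From the circular-orbit relation v² = μ/r at r = 9.75×10^7 km: μ = v²r = (36.9)² × 9.75×10^7 = 1.32757×10^11 km³/s².
In km: r₁ = 2.07 × 1.496×10^8 = 3.09672×10^8 km; r₂ = 0.652 × 1.496×10^8 = 9.75392×10^7 km.
The Hohmann ellipse has a_t = (r₁ + r₂)/2 = 2.036056×10^8 km.
At r₁ the circular-orbit speed is v₁ = √(μ/r₁) = 20.705 km/s.
On the transfer ellipse at r₁, vis-viva gives v_a = √[μ(2/r₁ − 1/a_t)] = 14.331 km/s.
First burn Δv₁ = |v_a − v₁| = 6.374 km/s.
Circular speed at r₂: v₂ = √(μ/r₂) = 36.8926 km/s.
Transfer-orbit speed at r₂: v_p = √[μ(2/r₂ − 1/a_t)] = 45.4983 km/s.
Second burn Δv₂ = |v₂ − v_p| = 8.606 km/s.
Δv = Δv₁ + Δv₂ = 6.374 + 8.606 = 14.98 km/s.

Δv = 15000 m/s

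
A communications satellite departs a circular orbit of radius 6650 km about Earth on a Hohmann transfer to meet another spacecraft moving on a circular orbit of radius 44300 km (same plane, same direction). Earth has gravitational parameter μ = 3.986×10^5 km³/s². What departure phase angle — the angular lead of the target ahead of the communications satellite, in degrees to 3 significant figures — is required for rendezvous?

φ = 102°

Semi-major axis of the transfer orbit: a_t = (6650 + 44300)/2 = 25475 km.
Transfer time t = π√(a_t³/μ) = 20232.6 s.
The target's mean motion on its circular orbit is ω₂ = √(μ/r₂³) = 6.77116×10^-5 rad/s.
Angle swept by the target during transfer: ω₂·t = 1.36998 rad = 78.49°.
The communications satellite traverses 180° on the transfer ellipse, so the target must lead by 180° − 78.49° = 102°.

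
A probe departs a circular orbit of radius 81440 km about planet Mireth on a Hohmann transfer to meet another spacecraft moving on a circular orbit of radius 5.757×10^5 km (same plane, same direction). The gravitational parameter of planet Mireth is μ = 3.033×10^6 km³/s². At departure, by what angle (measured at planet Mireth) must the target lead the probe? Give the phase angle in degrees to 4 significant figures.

φ = 102.4°

The Hohmann ellipse has a_t = (r₁ + r₂)/2 = 3.2857×10^5 km.
Transfer time t = π√(a_t³/μ) = 3.3975×10^5 s.
The target's mean motion on its circular orbit is ω₂ = √(μ/r₂³) = 3.9870×10^-6 rad/s.
Angle swept by the target during transfer: ω₂·t = 1.3546 rad = 77.61°.
Arrival is 180° from departure on the ellipse, so φ = 180° − 77.61° = 102.4°.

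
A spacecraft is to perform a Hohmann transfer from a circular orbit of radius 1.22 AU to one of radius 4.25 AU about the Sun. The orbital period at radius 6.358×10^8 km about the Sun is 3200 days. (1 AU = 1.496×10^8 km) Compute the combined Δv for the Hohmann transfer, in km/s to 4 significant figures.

From Kepler's third law T² = 4π²r³/μ at r = 6.358×10^8 km, T = 3200 days = 3200 × 86400 s = 2.7648×10^8 s: μ = 4π²r³/T² = 1.32738×10^11 km³/s².
In km: r₁ = 1.22 × 1.496×10^8 = 1.82512×10^8 km; r₂ = 4.25 × 1.496×10^8 = 6.358×10^8 km.
Semi-major axis of the transfer orbit: a_t = (1.82512×10^8 + 6.358×10^8)/2 = 4.09156×10^8 km.
At r₁ the circular-orbit speed is v₁ = √(μ/r₁) = 26.9682 km/s.
On the transfer ellipse at r₁, v² = μ(2/r − 1/a) gives v_p = √[μ(2/r₁ − 1/a_t)] = 33.6176 km/s.
First burn Δv₁ = |v_p − v₁| = 6.649 km/s.
Circular speed at r₂: v₂ = √(μ/r₂) = 14.449 km/s.
Transfer-orbit speed at r₂: v_a = √[μ(2/r₂ − 1/a_t)] = 9.6502 km/s.
Second burn Δv₂ = |v₂ − v_a| = 4.799 km/s.
Δv = Δv₁ + Δv₂ = 6.649 + 4.799 = 11.45 km/s.

Δv = 11.45 km/s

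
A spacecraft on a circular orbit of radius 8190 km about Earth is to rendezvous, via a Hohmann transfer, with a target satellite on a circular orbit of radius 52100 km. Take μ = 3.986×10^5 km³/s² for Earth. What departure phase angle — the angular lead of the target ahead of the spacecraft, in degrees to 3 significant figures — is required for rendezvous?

The Hohmann ellipse has a_t = (r₁ + r₂)/2 = 30145 km.
Transfer time t = π√(a_t³/μ) = 26044 s.
The target's mean motion on its circular orbit is ω₂ = √(μ/r₂³) = 5.3090×10^-5 rad/s.
Angle swept by the target during transfer: ω₂·t = 1.3827 rad = 79.22°.
The spacecraft traverses 180° on the transfer ellipse, so the target must lead by 180° − 79.22° = 101°.

φ = 101°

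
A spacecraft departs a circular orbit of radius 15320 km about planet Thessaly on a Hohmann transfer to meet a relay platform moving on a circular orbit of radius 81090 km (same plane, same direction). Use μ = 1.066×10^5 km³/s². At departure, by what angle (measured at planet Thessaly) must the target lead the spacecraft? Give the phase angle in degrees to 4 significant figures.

Semi-major axis of the transfer orbit: a_t = (15320 + 81090)/2 = 48205 km.
Transfer time t = π√(a_t³/μ) = 1.0184×10^5 s.
Target angular speed ω₂ = √(μ/r₂³) = 1.4139×10^-5 rad/s.
Angle swept by the target during transfer: ω₂·t = 1.4399 rad = 82.50°.
Arrival is 180° from departure on the ellipse, so φ = 180° − 82.50° = 97.50°.

φ = 97.50°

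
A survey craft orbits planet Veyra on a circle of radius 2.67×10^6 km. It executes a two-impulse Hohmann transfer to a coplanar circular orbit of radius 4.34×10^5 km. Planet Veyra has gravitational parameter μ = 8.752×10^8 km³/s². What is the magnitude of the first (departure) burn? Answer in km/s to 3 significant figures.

Δv₁ = 8.53 km/s

Semi-major axis of the transfer orbit: a_t = (2.670×10^6 + 4.340×10^5)/2 = 1.552×10^6 km.
On the circular orbit at r = 2.670×10^6 km, v_c = √(μ/r) = 18.105 km/s.
Vis-viva on the transfer ellipse at r = 2.670×10^6 km gives v_t = √[μ(2/r − 1/a_t)] = 9.5741 km/s.
Δv₁ = |v_t − v_c| = |9.5741 − 18.105| = 8.531 km/s.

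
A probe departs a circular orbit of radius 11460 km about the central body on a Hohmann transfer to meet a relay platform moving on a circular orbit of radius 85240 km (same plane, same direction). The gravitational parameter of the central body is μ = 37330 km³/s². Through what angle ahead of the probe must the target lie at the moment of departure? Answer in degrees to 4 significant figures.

φ = 103.1°

Transfer-ellipse semi-major axis a_t = (r₁ + r₂)/2 = (11460 + 85240)/2 = 48350 km.
The half-period of the transfer ellipse is t = π√(a_t³/μ) = 1.7287×10^5 s.
The target's mean motion on its circular orbit is ω₂ = √(μ/r₂³) = 7.7636×10^-6 rad/s.
Angle swept by the target during transfer: ω₂·t = 1.3421 rad = 76.90°.
Arrival is 180° from departure on the ellipse, so φ = 180° − 76.90° = 103.1°.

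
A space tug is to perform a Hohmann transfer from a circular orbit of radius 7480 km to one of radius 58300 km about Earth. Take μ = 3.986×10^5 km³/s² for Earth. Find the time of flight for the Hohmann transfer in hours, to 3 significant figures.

t = 8.24 hours

The Hohmann ellipse has a_t = (r₁ + r₂)/2 = 32890 km.
By Kepler's third law the transfer-orbit period is T = 2π√(a_t³/μ), so t = T/2 = 29680 s.
Converting: 29680 s ÷ 3600 s/hour = 8.24 hours.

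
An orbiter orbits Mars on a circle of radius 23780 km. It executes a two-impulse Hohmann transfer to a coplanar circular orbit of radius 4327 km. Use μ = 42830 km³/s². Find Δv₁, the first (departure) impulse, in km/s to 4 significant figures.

The Hohmann ellipse has a_t = (r₁ + r₂)/2 = 14053.5 km.
On the circular orbit at r = 23780 km, v_c = √(μ/r) = 1.34205 km/s.
Vis-viva on the transfer ellipse at r = 23780 km gives v_t = √[μ(2/r − 1/a_t)] = 0.744679 km/s.
Δv₁ = |v_t − v_c| = |0.744679 − 1.34205| = 0.5974 km/s.

Δv₁ = 0.5974 km/s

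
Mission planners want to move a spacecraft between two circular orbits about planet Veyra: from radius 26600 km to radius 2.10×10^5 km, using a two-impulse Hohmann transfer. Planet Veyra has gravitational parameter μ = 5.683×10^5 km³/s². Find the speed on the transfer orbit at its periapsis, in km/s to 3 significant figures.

v = 6.16 km/s

Transfer-ellipse semi-major axis a_t = (r₁ + r₂)/2 = (26600 + 2.100×10^5)/2 = 1.183×10^5 km.
The periapsis of the transfer ellipse is at r = 26600 km.
Vis-viva: v = √[μ(2/r − 1/a_t)] = √[5.683×10^5 × (2/26600 − 1/1.183×10^5)] = 6.158 km/s.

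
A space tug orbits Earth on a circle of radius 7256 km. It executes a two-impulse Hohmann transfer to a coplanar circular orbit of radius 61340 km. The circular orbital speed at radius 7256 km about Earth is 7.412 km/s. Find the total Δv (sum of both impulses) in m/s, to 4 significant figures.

Δv = 3877 m/s

From the circular-orbit relation v² = μ/r at r = 7256 km: μ = v²r = (7.412)² × 7256 = 3.98628×10^5 km³/s².
Semi-major axis of the transfer orbit: a_t = (7256 + 61340)/2 = 34298 km.
At r₁ the circular-orbit speed is v₁ = √(μ/r₁) = 7.412 km/s.
On the transfer ellipse at r₁, v² = μ(2/r − 1/a) gives v_p = √[μ(2/r₁ − 1/a_t)] = 9.912 km/s.
First burn Δv₁ = |v_p − v₁| = 2.500 km/s.
Circular speed at r₂: v₂ = √(μ/r₂) = 2.5492 km/s.
Transfer-orbit speed at r₂: v_a = √[μ(2/r₂ − 1/a_t)] = 1.1725 km/s.
Second burn Δv₂ = |v₂ − v_a| = 1.377 km/s.
Total Δv = Δv₁ + Δv₂ = 3.877 km/s.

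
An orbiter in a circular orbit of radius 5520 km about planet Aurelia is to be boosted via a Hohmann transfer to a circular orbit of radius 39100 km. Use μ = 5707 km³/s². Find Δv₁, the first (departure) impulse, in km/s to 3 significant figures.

The Hohmann ellipse has a_t = (r₁ + r₂)/2 = 22310 km.
On the circular orbit at r = 5520 km, v_c = √(μ/r) = 1.0168 km/s.
Vis-viva on the transfer ellipse at r = 5520 km gives v_t = √[μ(2/r − 1/a_t)] = 1.3461 km/s.
Δv₁ = |v_t − v_c| = |1.3461 − 1.0168| = 0.3293 km/s.

Δv₁ = 0.329 km/s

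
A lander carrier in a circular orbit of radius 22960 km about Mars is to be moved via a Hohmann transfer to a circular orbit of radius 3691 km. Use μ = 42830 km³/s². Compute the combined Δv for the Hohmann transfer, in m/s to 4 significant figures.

The Hohmann ellipse has a_t = (r₁ + r₂)/2 = 13325.5 km.
Circular speed at r₁: v₁ = √(μ/r₁) = √(42830/22960) = 1.3658 km/s.
Transfer-orbit speed at r₁ (v² = μ(2/r − 1/a)): v_a = √[μ(2/r₁ − 1/a_t)] = 0.71882 km/s.
First burn Δv₁ = |v_a − v₁| = 0.6470 km/s.
At r₂, v₂ = √(μ/r₂) = 3.406 km/s.
Transfer-orbit speed at r₂: v_p = √[μ(2/r₂ − 1/a_t)] = 4.471 km/s.
Second burn Δv₂ = |v₂ − v_p| = 1.065 km/s.
Total Δv = Δv₁ + Δv₂ = 1.712 km/s.

Δv = 1712 m/s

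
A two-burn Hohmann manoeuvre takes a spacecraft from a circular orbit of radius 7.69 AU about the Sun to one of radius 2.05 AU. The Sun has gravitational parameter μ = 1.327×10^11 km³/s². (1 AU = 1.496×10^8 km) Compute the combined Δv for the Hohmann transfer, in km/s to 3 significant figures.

In km: r₁ = 7.69 × 1.496×10^8 = 1.150424×10^9 km; r₂ = 2.05 × 1.496×10^8 = 3.0668×10^8 km.
Transfer-ellipse semi-major axis a_t = (r₁ + r₂)/2 = (1.150424×10^9 + 3.0668×10^8)/2 = 7.28552×10^8 km.
Circular speed at r₁: v₁ = √(μ/r₁) = √(1.327×10^11/1.150424×10^9) = 10.74 km/s.
On the transfer ellipse at r₁, v² = μ(2/r − 1/a) gives v_a = √[μ(2/r₁ − 1/a_t)] = 6.968 km/s.
First burn Δv₁ = |v_a − v₁| = 3.772 km/s.
At r₂, v₂ = √(μ/r₂) = 20.801 km/s.
Transfer-orbit speed at r₂: v_p = √[μ(2/r₂ − 1/a_t)] = 26.139 km/s.
Second burn Δv₂ = |v₂ − v_p| = 5.338 km/s.
Δv = Δv₁ + Δv₂ = 3.772 + 5.338 = 9.110 km/s.

Δv = 9.11 km/s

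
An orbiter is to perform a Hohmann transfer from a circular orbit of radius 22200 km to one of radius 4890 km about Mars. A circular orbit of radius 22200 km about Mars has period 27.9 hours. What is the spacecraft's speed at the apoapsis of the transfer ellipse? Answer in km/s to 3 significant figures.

v = 0.834 km/s

From Kepler's third law T² = 4π²r³/μ at r = 22200 km, T = 27.9 hours = 27.9 × 3600 s = 1.0044×10^5 s: μ = 4π²r³/T² = 42815.9 km³/s².
The Hohmann ellipse has a_t = (r₁ + r₂)/2 = 13545 km.
At apoapsis, r = 22200 km.
Vis-viva: v = √[μ(2/r − 1/a_t)] = √[42815.9 × (2/22200 − 1/13545)] = 0.8344 km/s.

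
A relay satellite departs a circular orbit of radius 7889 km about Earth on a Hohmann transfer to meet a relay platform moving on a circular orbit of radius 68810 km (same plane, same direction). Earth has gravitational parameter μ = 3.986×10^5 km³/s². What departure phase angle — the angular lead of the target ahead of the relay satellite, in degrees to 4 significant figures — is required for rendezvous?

Semi-major axis of the transfer orbit: a_t = (7889 + 68810)/2 = 38349.5 km.
Transfer time t = π√(a_t³/μ) = 37370 s.
The target's mean motion on its circular orbit is ω₂ = √(μ/r₂³) = 3.498×10^-5 rad/s.
Angle swept by the target during transfer: ω₂·t = 1.307 rad = 74.89°.
Arrival is 180° from departure on the ellipse, so φ = 180° − 74.89° = 105.1°.

φ = 105.1°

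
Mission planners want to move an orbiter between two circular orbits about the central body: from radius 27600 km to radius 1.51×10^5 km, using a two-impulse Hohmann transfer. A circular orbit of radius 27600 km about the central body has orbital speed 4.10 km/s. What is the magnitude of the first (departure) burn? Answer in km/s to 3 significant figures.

Δv₁ = 1.23 km/s

From the circular-orbit relation v² = μ/r at r = 27600 km: μ = v²r = (4.10)² × 27600 = 4.63956×10^5 km³/s².
The Hohmann ellipse has a_t = (r₁ + r₂)/2 = 89300 km.
On the circular orbit at r = 27600 km, v_c = √(μ/r) = 4.100 km/s.
Transfer-orbit speed at the same r (vis-viva, a = a_t): v_t = √[μ(2/r − 1/a_t)] = 5.331 km/s.
Δv₁ = |v_t − v_c| = |5.331 − 4.100| = 1.231 km/s.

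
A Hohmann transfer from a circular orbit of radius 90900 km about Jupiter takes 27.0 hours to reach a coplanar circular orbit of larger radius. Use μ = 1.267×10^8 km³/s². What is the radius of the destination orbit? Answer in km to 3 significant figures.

r₂ = 8.99×10^5 km

Transfer time t = 27.0 hours = 97200 s, and t = π√(a_t³/μ).
So a_t = (μ t²/π²)^(1/3) = (1.267×10^8 × (97200)² / π²)^(1/3) = 4.9500×10^5 km.
Since a_t = (r₁ + r₂)/2, r₂ = 2a_t − r₁ = 2×4.9500×10^5 − 90900 = 8.991×10^5 km.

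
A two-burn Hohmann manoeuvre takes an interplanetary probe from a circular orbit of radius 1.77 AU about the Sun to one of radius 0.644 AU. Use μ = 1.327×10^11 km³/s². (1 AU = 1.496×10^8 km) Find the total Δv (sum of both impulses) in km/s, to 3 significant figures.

Δv = 13.9 km/s

In km: r₁ = 1.77 × 1.496×10^8 = 2.64792×10^8 km; r₂ = 0.644 × 1.496×10^8 = 9.63424×10^7 km.
Transfer-ellipse semi-major axis a_t = (r₁ + r₂)/2 = (2.64792×10^8 + 9.63424×10^7)/2 = 1.805672×10^8 km.
Circular speed at r₁: v₁ = √(μ/r₁) = √(1.327×10^11/2.64792×10^8) = 22.386 km/s.
Transfer-orbit speed at r₁ (v² = μ(2/r − 1/a)): v_a = √[μ(2/r₁ − 1/a_t)] = 16.352 km/s.
First burn Δv₁ = |v_a − v₁| = 6.034 km/s.
Circular speed at r₂: v₂ = √(μ/r₂) = 37.11 km/s.
Transfer-orbit speed at r₂: v_p = √[μ(2/r₂ − 1/a_t)] = 44.94 km/s.
Second burn Δv₂ = |v₂ − v_p| = 7.830 km/s.
Total Δv = Δv₁ + Δv₂ = 13.86 km/s.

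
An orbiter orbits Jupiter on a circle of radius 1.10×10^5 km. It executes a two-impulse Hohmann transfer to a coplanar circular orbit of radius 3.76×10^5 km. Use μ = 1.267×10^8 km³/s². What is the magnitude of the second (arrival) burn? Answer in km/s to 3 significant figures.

Transfer-ellipse semi-major axis a_t = (r₁ + r₂)/2 = (1.100×10^5 + 3.760×10^5)/2 = 2.430×10^5 km.
On the circular orbit at r = 3.760×10^5 km, v_c = √(μ/r) = 18.357 km/s.
Transfer-orbit speed at the same r (vis-viva, a = a_t): v_t = √[μ(2/r − 1/a_t)] = 12.351 km/s.
Δv₂ = |v_t − v_c| = |12.351 − 18.357| = 6.006 km/s.

Δv₂ = 6.01 km/s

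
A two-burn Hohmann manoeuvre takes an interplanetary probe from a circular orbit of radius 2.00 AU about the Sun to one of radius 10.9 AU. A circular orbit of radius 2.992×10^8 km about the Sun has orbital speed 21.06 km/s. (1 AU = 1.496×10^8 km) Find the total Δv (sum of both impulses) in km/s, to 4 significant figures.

Δv = 10.32 km/s

From the circular-orbit relation v² = μ/r at r = 2.992×10^8 km: μ = v²r = (21.06)² × 2.992×10^8 = 1.32702×10^11 km³/s².
In km: r₁ = 2.00 × 1.496×10^8 = 2.992×10^8 km; r₂ = 10.9 × 1.496×10^8 = 1.63064×10^9 km.
The Hohmann ellipse has a_t = (r₁ + r₂)/2 = 9.6492×10^8 km.
Circular speed at r₁: v₁ = √(μ/r₁) = √(1.32702×10^11/2.992×10^8) = 21.0600 km/s.
On the transfer ellipse at r₁, v² = μ(2/r − 1/a) gives v_p = √[μ(2/r₁ − 1/a_t)] = 27.3774 km/s.
First burn Δv₁ = |v_p − v₁| = 6.3174 km/s.
At r₂, v₂ = √(μ/r₂) = 9.0211 km/s.
Transfer-orbit speed at r₂: v_a = √[μ(2/r₂ − 1/a_t)] = 5.0234 km/s.
Second burn Δv₂ = |v₂ − v_a| = 3.9977 km/s.
Δv = Δv₁ + Δv₂ = 6.3174 + 3.9977 = 10.32 km/s.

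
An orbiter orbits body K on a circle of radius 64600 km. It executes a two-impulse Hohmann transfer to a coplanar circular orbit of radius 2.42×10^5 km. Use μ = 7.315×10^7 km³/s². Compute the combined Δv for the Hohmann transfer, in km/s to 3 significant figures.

Transfer-ellipse semi-major axis a_t = (r₁ + r₂)/2 = (64600 + 2.420×10^5)/2 = 1.533×10^5 km.
Circular speed at r₁: v₁ = √(μ/r₁) = √(7.315×10^7/64600) = 33.650 km/s.
Transfer-orbit speed at r₁ (vis-viva): v_p = √[μ(2/r₁ − 1/a_t)] = 42.279 km/s.
First burn Δv₁ = |v_p − v₁| = 8.629 km/s.
At r₂, v₂ = √(μ/r₂) = 17.39 km/s.
Transfer-orbit speed at r₂: v_a = √[μ(2/r₂ − 1/a_t)] = 11.29 km/s.
Second burn Δv₂ = |v₂ − v_a| = 6.100 km/s.
Total Δv = Δv₁ + Δv₂ = 14.73 km/s.

Δv = 14.7 km/s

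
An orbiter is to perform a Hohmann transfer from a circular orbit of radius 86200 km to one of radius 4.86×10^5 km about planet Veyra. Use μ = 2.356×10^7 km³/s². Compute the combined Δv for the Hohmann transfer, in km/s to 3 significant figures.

Δv = 8.16 km/s

The Hohmann ellipse has a_t = (r₁ + r₂)/2 = 2.861×10^5 km.
Circular speed at r₁: v₁ = √(μ/r₁) = √(2.356×10^7/86200) = 16.532 km/s.
On the transfer ellipse at r₁, vis-viva equation gives v_p = √[μ(2/r₁ − 1/a_t)] = 21.547 km/s.
First burn Δv₁ = |v_p − v₁| = 5.015 km/s.
Circular speed at r₂: v₂ = √(μ/r₂) = 6.963 km/s.
Transfer-orbit speed at r₂: v_a = √[μ(2/r₂ − 1/a_t)] = 3.822 km/s.
Second burn Δv₂ = |v₂ − v_a| = 3.141 km/s.
Total Δv = Δv₁ + Δv₂ = 8.156 km/s.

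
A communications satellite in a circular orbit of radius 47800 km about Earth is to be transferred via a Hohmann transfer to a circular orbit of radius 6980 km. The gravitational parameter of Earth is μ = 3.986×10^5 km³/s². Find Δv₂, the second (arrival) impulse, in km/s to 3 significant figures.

Δv₂ = 2.43 km/s

The Hohmann ellipse has a_t = (r₁ + r₂)/2 = 27390 km.
Circular speed at r = 6980 km: v_c = √(μ/r) = 7.557 km/s.
Vis-viva on the transfer ellipse at r = 6980 km gives v_t = √[μ(2/r − 1/a_t)] = 9.983 km/s.
Δv₂ = |v_t − v_c| = |9.983 − 7.557| = 2.426 km/s.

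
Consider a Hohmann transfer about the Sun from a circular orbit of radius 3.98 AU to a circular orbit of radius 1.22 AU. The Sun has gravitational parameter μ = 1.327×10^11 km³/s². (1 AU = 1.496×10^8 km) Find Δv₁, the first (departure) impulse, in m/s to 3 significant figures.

In km: r₁ = 3.98 × 1.496×10^8 = 5.95408×10^8 km; r₂ = 1.22 × 1.496×10^8 = 1.82512×10^8 km.
The Hohmann ellipse has a_t = (r₁ + r₂)/2 = 3.8896×10^8 km.
On the circular orbit at r = 5.95408×10^8 km, v_c = √(μ/r) = 14.929 km/s.
Transfer-orbit speed at the same r (vis-viva, a = a_t): v_t = √[μ(2/r − 1/a_t)] = 10.226 km/s.
Δv₁ = |v_t − v_c| = |10.226 − 14.929| = 4.703 km/s.

Δv₁ = 4700 m/s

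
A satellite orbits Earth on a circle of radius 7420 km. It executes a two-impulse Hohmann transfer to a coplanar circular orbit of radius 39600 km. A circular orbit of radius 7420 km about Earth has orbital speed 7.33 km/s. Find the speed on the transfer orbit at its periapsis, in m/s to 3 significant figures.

v = 9510 m/s

From the circular-orbit relation v² = μ/r at r = 7420 km: μ = v²r = (7.33)² × 7420 = 3.98668×10^5 km³/s².
The Hohmann ellipse has a_t = (r₁ + r₂)/2 = 23510 km.
At periapsis, r = 7420 km.
Vis-viva: v = √[μ(2/r − 1/a_t)] = √[3.98668×10^5 × (2/7420 − 1/23510)] = 9.513 km/s.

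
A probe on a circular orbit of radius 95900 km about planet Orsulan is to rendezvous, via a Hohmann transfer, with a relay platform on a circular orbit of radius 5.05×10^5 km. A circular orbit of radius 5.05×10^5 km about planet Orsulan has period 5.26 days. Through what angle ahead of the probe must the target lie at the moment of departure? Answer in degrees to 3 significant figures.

φ = 97.4°

From Kepler's third law T² = 4π²r³/μ at r = 5.05×10^5 km, T = 5.26 days = 5.26 × 86400 s = 4.54464×10^5 s: μ = 4π²r³/T² = 2.46170×10^7 km³/s².
Semi-major axis of the transfer orbit: a_t = (95900 + 5.050×10^5)/2 = 3.0045×10^5 km.
The half-period of the transfer ellipse is t = π√(a_t³/μ) = 1.0428×10^5 s.
The target's mean motion on its circular orbit is ω₂ = √(μ/r₂³) = 1.3825×10^-5 rad/s.
Angle swept by the target during transfer: ω₂·t = 1.4417 rad = 82.60°.
The probe traverses 180° on the transfer ellipse, so the target must lead by 180° − 82.60° = 97.4°.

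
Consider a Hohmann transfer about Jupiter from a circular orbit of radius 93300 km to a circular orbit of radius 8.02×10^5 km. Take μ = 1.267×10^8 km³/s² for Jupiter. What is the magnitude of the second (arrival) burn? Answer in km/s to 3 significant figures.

The Hohmann ellipse has a_t = (r₁ + r₂)/2 = 4.4765×10^5 km.
On the circular orbit at r = 8.020×10^5 km, v_c = √(μ/r) = 12.569 km/s.
Vis-viva on the transfer ellipse at r = 8.020×10^5 km gives v_t = √[μ(2/r − 1/a_t)] = 5.7382 km/s.
Δv₂ = |v_t − v_c| = |5.7382 − 12.569| = 6.831 km/s.

Δv₂ = 6.83 km/s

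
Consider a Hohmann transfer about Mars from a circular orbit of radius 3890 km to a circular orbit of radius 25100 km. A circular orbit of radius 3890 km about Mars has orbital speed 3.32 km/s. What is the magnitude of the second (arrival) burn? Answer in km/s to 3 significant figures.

Δv₂ = 0.630 km/s

From the circular-orbit relation v² = μ/r at r = 3890 km: μ = v²r = (3.32)² × 3890 = 42877.1 km³/s².
Semi-major axis of the transfer orbit: a_t = (3890 + 25100)/2 = 14495 km.
On the circular orbit at r = 25100 km, v_c = √(μ/r) = 1.307 km/s.
Vis-viva on the transfer ellipse at r = 25100 km gives v_t = √[μ(2/r − 1/a_t)] = 0.6771 km/s.
Δv₂ = |v_t − v_c| = |0.6771 − 1.307| = 0.6299 km/s.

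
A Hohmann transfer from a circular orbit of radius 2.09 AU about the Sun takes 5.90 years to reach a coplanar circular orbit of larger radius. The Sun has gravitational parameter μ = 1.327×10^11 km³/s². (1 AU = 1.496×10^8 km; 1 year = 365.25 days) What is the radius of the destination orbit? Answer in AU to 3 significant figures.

r₂ = 8.28 AU

In km: r₁ = 2.09 × 1.496×10^8 = 3.12664×10^8 km.
Transfer time t = 5.90 years × 365.25 × 86400 s = 1.8618984×10^8 s, and t = π√(a_t³/μ).
So a_t = (μ t²/π²)^(1/3) = (1.327×10^11 × (1.8618984×10^8)² / π²)^(1/3) = 7.7534×10^8 km.
Since a_t = (r₁ + r₂)/2, r₂ = 2a_t − r₁ = 2×7.7534×10^8 − 3.12664×10^8 = 1.238016×10^9 km.
In AU: r₂ = 1.238016×10^9 / 1.496×10^8 = 8.28 AU.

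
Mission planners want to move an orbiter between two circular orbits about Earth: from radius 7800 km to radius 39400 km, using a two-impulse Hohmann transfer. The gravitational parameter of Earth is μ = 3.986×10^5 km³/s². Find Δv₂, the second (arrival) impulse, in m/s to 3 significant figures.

The Hohmann ellipse has a_t = (r₁ + r₂)/2 = 23600 km.
On the circular orbit at r = 39400 km, v_c = √(μ/r) = 3.181 km/s.
Transfer-orbit speed at the same r (vis-viva, a = a_t): v_t = √[μ(2/r − 1/a_t)] = 1.829 km/s.
Δv₂ = |v_t − v_c| = |1.829 − 3.181| = 1.352 km/s.

Δv₂ = 1350 m/s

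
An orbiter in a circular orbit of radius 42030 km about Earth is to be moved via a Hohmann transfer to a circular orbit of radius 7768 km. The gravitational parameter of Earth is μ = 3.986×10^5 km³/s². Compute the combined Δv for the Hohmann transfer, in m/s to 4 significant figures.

Δv = 3503 m/s

The Hohmann ellipse has a_t = (r₁ + r₂)/2 = 24899 km.
At r₁ the circular-orbit speed is v₁ = √(μ/r₁) = 3.07956 km/s.
Transfer-orbit speed at r₁ (vis-viva): v_a = √[μ(2/r₁ − 1/a_t)] = 1.72010 km/s.
First burn Δv₁ = |v_a − v₁| = 1.359 km/s.
Circular speed at r₂: v₂ = √(μ/r₂) = 7.163 km/s.
Transfer-orbit speed at r₂: v_p = √[μ(2/r₂ − 1/a_t)] = 9.307 km/s.
Second burn Δv₂ = |v₂ − v_p| = 2.144 km/s.
Δv = Δv₁ + Δv₂ = 1.359 + 2.144 = 3.503 km/s.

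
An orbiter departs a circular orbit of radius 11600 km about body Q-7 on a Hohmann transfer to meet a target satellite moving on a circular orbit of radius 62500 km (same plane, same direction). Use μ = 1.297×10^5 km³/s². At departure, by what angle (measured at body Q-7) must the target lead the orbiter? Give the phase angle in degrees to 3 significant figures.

φ = 97.8°

Transfer-ellipse semi-major axis a_t = (r₁ + r₂)/2 = (11600 + 62500)/2 = 37050 km.
Transfer time t = π√(a_t³/μ) = 62210 s.
The target's mean motion on its circular orbit is ω₂ = √(μ/r₂³) = 2.305×10^-5 rad/s.
Angle swept by the target during transfer: ω₂·t = 1.434 rad = 82.16°.
Arrival is 180° from departure on the ellipse, so φ = 180° − 82.16° = 97.8°.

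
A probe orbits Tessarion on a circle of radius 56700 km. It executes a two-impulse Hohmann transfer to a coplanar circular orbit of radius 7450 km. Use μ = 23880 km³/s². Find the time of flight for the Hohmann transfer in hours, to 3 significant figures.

t = 32.4 hours

Transfer-ellipse semi-major axis a_t = (r₁ + r₂)/2 = (56700 + 7450)/2 = 32075 km.
Transfer time t = π√(a_t³/μ) = π√((32075)³ / 23880) = 1.168×10^5 s.
Converting: 1.168×10^5 s ÷ 3600 s/hour = 32.4 hours.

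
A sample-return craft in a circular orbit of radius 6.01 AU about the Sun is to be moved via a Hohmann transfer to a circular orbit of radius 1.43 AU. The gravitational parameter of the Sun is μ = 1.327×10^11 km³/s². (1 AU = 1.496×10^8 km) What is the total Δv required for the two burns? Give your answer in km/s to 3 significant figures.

In km: r₁ = 6.01 × 1.496×10^8 = 8.99096×10^8 km; r₂ = 1.43 × 1.496×10^8 = 2.13928×10^8 km.
The Hohmann ellipse has a_t = (r₁ + r₂)/2 = 5.56512×10^8 km.
At r₁ the circular-orbit speed is v₁ = √(μ/r₁) = 12.1488 km/s.
Transfer-orbit speed at r₁ (v² = μ(2/r − 1/a)): v_a = √[μ(2/r₁ − 1/a_t)] = 7.53232 km/s.
First burn Δv₁ = |v_a − v₁| = 4.616 km/s.
Circular speed at r₂: v₂ = √(μ/r₂) = 24.906 km/s.
Transfer-orbit speed at r₂: v_p = √[μ(2/r₂ − 1/a_t)] = 31.657 km/s.
Second burn Δv₂ = |v₂ − v_p| = 6.751 km/s.
Total Δv = Δv₁ + Δv₂ = 11.37 km/s.

Δv = 11.4 km/s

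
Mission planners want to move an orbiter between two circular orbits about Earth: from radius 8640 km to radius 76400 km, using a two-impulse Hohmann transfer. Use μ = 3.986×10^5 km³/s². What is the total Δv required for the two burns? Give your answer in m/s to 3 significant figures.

Δv = 3570 m/s

The Hohmann ellipse has a_t = (r₁ + r₂)/2 = 42520 km.
Circular speed at r₁: v₁ = √(μ/r₁) = √(3.986×10^5/8640) = 6.7922 km/s.
Transfer-orbit speed at r₁ (vis-viva equation): v_p = √[μ(2/r₁ − 1/a_t)] = 9.1046 km/s.
First burn Δv₁ = |v_p − v₁| = 2.312 km/s.
At r₂, v₂ = √(μ/r₂) = 2.28414 km/s.
Transfer-orbit speed at r₂: v_a = √[μ(2/r₂ − 1/a_t)] = 1.02963 km/s.
Second burn Δv₂ = |v₂ − v_a| = 1.255 km/s.
Total Δv = Δv₁ + Δv₂ = 3.567 km/s.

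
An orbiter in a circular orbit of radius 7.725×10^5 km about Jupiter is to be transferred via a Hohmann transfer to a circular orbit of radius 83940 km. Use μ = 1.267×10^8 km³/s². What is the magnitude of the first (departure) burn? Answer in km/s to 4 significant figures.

The Hohmann ellipse has a_t = (r₁ + r₂)/2 = 4.2822×10^5 km.
Circular speed at r = 7.725×10^5 km: v_c = √(μ/r) = 12.807 km/s.
Vis-viva on the transfer ellipse at r = 7.725×10^5 km gives v_t = √[μ(2/r − 1/a_t)] = 5.6701 km/s.
Δv₁ = |v_t − v_c| = |5.6701 − 12.807| = 7.137 km/s.

Δv₁ = 7.137 km/s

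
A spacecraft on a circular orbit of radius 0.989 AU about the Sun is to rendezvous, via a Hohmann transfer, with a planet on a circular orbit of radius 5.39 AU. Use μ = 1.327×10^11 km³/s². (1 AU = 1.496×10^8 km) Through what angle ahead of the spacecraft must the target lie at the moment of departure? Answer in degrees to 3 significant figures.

φ = 98.1°

In km: r₁ = 0.989 × 1.496×10^8 = 1.479544×10^8 km; r₂ = 5.39 × 1.496×10^8 = 8.06344×10^8 km.
Semi-major axis of the transfer orbit: a_t = (1.479544×10^8 + 8.06344×10^8)/2 = 4.771492×10^8 km.
Transfer time t = π√(a_t³/μ) = 8.98868×10^7 s.
The target's mean motion on its circular orbit is ω₂ = √(μ/r₂³) = 1.59094×10^-8 rad/s.
Angle swept by the target during transfer: ω₂·t = 1.43005 rad = 81.94°.
Arrival is 180° from departure on the ellipse, so φ = 180° − 81.94° = 98.1°.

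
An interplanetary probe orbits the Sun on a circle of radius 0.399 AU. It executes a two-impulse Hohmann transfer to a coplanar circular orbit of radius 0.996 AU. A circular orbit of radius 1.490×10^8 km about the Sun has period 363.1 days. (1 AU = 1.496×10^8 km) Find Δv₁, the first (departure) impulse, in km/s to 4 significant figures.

From Kepler's third law T² = 4π²r³/μ at r = 1.490×10^8 km, T = 363.1 days = 363.1 × 86400 s = 3.137184×10^7 s: μ = 4π²r³/T² = 1.32690×10^11 km³/s².
In km: r₁ = 0.399 × 1.496×10^8 = 5.96904×10^7 km; r₂ = 0.996 × 1.496×10^8 = 1.490016×10^8 km.
Semi-major axis of the transfer orbit: a_t = (5.96904×10^7 + 1.490016×10^8)/2 = 1.04346×10^8 km.
On the circular orbit at r = 5.96904×10^7 km, v_c = √(μ/r) = 47.148 km/s.
Transfer-orbit speed at the same r (vis-viva, a = a_t): v_t = √[μ(2/r − 1/a_t)] = 56.341 km/s.
Δv₁ = |v_t − v_c| = |56.341 − 47.148| = 9.193 km/s.

Δv₁ = 9.193 km/s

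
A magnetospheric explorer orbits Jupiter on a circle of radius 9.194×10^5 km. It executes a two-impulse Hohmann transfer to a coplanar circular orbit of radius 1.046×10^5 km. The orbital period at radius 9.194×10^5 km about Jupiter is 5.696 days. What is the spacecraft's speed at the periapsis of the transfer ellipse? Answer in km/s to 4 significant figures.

From Kepler's third law T² = 4π²r³/μ at r = 9.194×10^5 km, T = 5.696 days = 5.696 × 86400 s = 4.921344×10^5 s: μ = 4π²r³/T² = 1.26679×10^8 km³/s².
Semi-major axis of the transfer orbit: a_t = (9.194×10^5 + 1.046×10^5)/2 = 5.120×10^5 km.
At periapsis, r = 1.046×10^5 km.
From the vis-viva equation, v = √[μ(2/r − 1/a_t)] = 46.63 km/s.

v = 46.63 km/s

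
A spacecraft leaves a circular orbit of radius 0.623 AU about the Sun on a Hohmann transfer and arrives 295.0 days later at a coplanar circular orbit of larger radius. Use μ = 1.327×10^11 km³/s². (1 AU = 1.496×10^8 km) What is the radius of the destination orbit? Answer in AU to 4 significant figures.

r₂ = 2.130 AU

In km: r₁ = 0.623 × 1.496×10^8 = 9.32008×10^7 km.
Transfer time t = 295.0 days = 2.5488×10^7 s, and t = π√(a_t³/μ).
So a_t = (μ t²/π²)^(1/3) = (1.327×10^11 × (2.5488×10^7)² / π²)^(1/3) = 2.0594×10^8 km.
Since a_t = (r₁ + r₂)/2, r₂ = 2a_t − r₁ = 2×2.0594×10^8 − 9.32008×10^7 = 3.186792×10^8 km.
In AU: r₂ = 3.186792×10^8 / 1.496×10^8 = 2.130 AU.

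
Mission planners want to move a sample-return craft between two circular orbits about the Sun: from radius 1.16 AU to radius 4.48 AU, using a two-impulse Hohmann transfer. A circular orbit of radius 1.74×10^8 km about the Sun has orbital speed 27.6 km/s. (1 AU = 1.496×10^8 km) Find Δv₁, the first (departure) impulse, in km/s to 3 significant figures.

From the circular-orbit relation v² = μ/r at r = 1.74×10^8 km: μ = v²r = (27.6)² × 1.74×10^8 = 1.32546×10^11 km³/s².
In km: r₁ = 1.16 × 1.496×10^8 = 1.73536×10^8 km; r₂ = 4.48 × 1.496×10^8 = 6.70208×10^8 km.
Transfer-ellipse semi-major axis a_t = (r₁ + r₂)/2 = (1.73536×10^8 + 6.70208×10^8)/2 = 4.21872×10^8 km.
On the circular orbit at r = 1.73536×10^8 km, v_c = √(μ/r) = 27.637 km/s.
Vis-viva on the transfer ellipse at r = 1.73536×10^8 km gives v_t = √[μ(2/r − 1/a_t)] = 34.834 km/s.
Δv₁ = |v_t − v_c| = |34.834 − 27.637| = 7.197 km/s.

Δv₁ = 7.20 km/s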